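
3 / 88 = 0.03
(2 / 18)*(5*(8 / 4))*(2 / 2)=10 / 9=1.11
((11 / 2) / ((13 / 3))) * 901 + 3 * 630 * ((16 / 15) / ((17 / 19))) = 1501365 / 442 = 3396.75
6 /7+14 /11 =2.13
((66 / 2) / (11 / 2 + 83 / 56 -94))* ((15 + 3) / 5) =-3024 / 2215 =-1.37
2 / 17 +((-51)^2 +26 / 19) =840603 / 323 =2602.49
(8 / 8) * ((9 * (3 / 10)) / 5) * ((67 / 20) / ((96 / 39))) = 23517 / 32000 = 0.73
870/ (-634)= -435/ 317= -1.37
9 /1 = 9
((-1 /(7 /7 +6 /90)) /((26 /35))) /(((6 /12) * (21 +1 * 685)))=-525 /146848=-0.00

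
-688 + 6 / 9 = -687.33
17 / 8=2.12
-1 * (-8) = 8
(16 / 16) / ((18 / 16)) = 8 / 9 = 0.89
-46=-46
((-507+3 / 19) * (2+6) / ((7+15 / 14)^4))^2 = 8759046534871449600 / 9596983536392219881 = 0.91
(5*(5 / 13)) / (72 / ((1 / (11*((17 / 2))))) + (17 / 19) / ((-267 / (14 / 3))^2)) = 60952095 / 213371350504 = 0.00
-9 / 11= -0.82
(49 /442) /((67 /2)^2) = 98 /992069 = 0.00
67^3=300763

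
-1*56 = -56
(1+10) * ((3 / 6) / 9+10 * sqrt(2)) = 11 / 18+110 * sqrt(2) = 156.17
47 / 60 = 0.78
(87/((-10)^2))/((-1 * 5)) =-87/500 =-0.17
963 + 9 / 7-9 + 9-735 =1605 / 7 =229.29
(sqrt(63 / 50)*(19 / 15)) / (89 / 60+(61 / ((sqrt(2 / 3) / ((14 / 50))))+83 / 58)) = -83823630*sqrt(14) / 32478280799+491258376*sqrt(21) / 32478280799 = 0.06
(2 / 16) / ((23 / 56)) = 0.30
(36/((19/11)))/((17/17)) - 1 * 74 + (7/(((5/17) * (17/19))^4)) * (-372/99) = -2170085182/391875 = -5537.70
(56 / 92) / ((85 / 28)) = 392 / 1955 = 0.20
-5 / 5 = -1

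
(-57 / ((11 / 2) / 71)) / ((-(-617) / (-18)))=145692 / 6787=21.47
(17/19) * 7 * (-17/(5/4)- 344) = -212772/95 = -2239.71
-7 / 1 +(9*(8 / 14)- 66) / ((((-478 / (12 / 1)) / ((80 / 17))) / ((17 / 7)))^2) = -235297921 / 19592503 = -12.01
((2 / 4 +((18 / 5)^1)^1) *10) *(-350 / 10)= -1435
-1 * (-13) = 13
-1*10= -10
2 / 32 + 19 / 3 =6.40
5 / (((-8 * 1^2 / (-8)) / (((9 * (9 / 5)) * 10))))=810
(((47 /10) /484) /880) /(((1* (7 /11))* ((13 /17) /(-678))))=-270861 /17617600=-0.02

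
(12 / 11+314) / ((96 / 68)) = 29461 / 132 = 223.19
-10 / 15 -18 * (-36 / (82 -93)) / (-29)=1306 / 957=1.36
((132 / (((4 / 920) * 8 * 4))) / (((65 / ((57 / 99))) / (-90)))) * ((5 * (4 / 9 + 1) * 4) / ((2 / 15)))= -163875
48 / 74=24 / 37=0.65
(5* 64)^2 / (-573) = -102400 / 573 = -178.71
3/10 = 0.30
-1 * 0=0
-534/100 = -5.34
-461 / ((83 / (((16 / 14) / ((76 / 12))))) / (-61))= 674904 / 11039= 61.14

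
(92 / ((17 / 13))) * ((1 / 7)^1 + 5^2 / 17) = 229632 / 2023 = 113.51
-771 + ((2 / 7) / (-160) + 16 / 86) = -18561243 / 24080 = -770.82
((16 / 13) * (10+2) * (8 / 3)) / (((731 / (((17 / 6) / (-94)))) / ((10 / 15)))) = -256 / 236457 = -0.00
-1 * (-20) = 20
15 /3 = 5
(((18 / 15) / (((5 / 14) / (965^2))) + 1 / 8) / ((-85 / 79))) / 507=-1977474991 / 344760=-5735.80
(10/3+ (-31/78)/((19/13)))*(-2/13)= -349/741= -0.47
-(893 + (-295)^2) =-87918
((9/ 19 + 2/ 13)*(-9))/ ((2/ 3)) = -4185/ 494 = -8.47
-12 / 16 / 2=-3 / 8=-0.38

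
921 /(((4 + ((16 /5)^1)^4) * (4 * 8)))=575625 /2177152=0.26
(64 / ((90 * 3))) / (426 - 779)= -32 / 47655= -0.00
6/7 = 0.86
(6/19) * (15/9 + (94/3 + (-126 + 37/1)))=-336/19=-17.68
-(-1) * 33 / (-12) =-2.75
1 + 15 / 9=8 / 3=2.67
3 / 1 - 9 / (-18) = 7 / 2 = 3.50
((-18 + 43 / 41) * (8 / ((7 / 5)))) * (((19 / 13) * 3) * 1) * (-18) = 28522800 / 3731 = 7644.81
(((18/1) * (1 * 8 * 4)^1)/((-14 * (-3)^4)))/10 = -16/315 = -0.05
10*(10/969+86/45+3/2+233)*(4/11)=27491084/31977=859.71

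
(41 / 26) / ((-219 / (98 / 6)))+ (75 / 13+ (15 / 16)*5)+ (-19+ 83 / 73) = -1028185 / 136656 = -7.52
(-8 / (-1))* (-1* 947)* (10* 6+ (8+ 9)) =-583352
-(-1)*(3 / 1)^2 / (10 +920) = 3 / 310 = 0.01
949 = 949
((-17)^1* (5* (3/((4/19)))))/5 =-969/4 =-242.25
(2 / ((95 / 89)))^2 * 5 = 31684 / 1805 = 17.55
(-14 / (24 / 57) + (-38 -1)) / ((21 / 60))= -1445 / 7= -206.43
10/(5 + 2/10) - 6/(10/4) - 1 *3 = -226/65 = -3.48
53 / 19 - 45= -802 / 19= -42.21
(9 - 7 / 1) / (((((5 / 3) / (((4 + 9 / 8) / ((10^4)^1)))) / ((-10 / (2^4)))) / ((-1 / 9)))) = 41 / 960000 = 0.00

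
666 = 666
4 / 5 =0.80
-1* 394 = -394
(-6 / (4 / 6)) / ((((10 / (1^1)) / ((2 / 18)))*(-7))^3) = 1 / 27783000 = 0.00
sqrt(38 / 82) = sqrt(779) / 41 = 0.68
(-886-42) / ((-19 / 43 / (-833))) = -33240032 / 19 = -1749475.37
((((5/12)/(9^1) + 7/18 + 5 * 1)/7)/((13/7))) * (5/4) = 2935/5616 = 0.52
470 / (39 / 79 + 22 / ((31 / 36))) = 1151030 / 63777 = 18.05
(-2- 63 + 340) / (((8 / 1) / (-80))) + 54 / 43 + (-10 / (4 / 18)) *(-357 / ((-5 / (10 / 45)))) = -148898 / 43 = -3462.74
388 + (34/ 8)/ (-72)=111727/ 288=387.94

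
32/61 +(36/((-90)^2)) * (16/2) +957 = 13142513/13725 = 957.56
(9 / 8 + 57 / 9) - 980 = -23341 / 24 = -972.54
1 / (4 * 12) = 1 / 48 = 0.02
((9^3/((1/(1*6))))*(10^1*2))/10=8748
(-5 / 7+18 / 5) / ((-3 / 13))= -1313 / 105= -12.50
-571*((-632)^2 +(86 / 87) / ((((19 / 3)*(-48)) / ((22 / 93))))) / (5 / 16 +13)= -560978282868724 / 32744277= -17132101.68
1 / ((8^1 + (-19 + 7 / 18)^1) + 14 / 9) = -18 / 163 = -0.11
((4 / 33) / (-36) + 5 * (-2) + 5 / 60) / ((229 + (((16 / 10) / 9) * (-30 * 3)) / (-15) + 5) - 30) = -58925 / 1218096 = -0.05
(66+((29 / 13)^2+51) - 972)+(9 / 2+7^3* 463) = 53391655 / 338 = 157963.48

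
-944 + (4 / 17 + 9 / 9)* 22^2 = -5884 / 17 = -346.12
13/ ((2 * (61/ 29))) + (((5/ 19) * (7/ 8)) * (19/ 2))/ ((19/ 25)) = 110679/ 18544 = 5.97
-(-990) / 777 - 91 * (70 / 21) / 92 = -72305 / 35742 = -2.02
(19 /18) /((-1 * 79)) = -19 /1422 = -0.01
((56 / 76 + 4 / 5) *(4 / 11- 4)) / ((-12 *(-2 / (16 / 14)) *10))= -584 / 21945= -0.03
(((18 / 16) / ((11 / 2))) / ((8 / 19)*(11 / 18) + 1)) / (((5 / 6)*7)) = 4617 / 165550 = 0.03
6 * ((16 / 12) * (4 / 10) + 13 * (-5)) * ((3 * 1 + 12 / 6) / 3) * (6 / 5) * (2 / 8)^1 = -967 / 5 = -193.40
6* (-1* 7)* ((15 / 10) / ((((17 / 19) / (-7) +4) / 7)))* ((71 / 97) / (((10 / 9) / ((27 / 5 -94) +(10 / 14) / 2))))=6620.51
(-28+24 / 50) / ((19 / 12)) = -8256 / 475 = -17.38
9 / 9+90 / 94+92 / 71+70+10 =277816 / 3337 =83.25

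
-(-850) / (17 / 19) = 950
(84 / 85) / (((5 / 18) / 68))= 6048 / 25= 241.92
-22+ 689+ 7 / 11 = 7344 / 11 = 667.64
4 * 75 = 300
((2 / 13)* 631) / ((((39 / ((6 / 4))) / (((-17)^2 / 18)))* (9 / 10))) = 66.61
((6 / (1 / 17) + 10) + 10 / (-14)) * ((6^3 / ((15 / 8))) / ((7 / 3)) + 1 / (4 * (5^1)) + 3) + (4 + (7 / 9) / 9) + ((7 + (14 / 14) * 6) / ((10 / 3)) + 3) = 5844.74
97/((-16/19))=-1843/16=-115.19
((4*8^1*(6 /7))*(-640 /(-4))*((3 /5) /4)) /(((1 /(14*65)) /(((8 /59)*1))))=4792320 /59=81225.76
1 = 1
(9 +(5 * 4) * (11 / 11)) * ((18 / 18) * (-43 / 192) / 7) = -1247 / 1344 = -0.93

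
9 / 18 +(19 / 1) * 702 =26677 / 2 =13338.50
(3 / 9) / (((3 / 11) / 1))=1.22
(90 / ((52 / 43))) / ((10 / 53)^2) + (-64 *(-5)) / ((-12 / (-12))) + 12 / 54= 11282387 / 4680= 2410.77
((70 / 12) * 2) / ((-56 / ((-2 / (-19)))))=-0.02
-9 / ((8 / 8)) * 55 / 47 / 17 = -495 / 799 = -0.62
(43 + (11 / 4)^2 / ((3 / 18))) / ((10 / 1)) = 707 / 80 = 8.84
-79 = -79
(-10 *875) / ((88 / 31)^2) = -4204375 / 3872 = -1085.84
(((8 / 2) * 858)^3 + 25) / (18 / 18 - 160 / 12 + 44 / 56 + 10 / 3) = -565939326302 / 115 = -4921211533.06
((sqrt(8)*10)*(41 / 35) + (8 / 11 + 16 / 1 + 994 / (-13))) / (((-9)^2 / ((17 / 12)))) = -72607 / 69498 + 697*sqrt(2) / 1701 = -0.47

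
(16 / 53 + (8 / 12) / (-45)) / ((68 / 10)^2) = 0.01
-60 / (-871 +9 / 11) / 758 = 0.00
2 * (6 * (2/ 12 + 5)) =62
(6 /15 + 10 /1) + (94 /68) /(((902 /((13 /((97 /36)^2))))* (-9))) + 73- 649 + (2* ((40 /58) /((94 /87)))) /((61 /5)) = -584784576620588 /1034109741005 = -565.50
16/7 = 2.29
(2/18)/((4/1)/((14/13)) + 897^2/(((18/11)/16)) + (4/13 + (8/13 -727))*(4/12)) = 91/6443113695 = 0.00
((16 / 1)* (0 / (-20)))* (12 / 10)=0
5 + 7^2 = 54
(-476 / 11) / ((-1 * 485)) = 476 / 5335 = 0.09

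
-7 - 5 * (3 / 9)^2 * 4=-83 / 9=-9.22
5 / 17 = 0.29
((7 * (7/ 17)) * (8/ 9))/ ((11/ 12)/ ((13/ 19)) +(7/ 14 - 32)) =-20384/ 239955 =-0.08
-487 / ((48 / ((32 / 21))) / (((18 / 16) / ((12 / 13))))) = -6331 / 336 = -18.84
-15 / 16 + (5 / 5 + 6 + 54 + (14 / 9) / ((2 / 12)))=3331 / 48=69.40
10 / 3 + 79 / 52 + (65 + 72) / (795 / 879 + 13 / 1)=519223 / 35308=14.71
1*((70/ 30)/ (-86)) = -7/ 258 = -0.03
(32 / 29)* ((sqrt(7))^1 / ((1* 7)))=32* sqrt(7) / 203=0.42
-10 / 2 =-5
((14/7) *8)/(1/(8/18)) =64/9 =7.11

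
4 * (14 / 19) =56 / 19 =2.95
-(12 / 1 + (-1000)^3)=999999988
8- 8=0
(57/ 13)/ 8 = 57/ 104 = 0.55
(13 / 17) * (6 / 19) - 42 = -13488 / 323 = -41.76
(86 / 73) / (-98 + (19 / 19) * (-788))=-43 / 32339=-0.00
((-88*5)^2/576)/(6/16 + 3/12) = 4840/9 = 537.78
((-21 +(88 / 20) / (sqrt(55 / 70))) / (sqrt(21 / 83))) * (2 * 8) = -16 * sqrt(1743) +32 * sqrt(5478) / 15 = -510.09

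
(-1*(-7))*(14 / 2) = 49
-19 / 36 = -0.53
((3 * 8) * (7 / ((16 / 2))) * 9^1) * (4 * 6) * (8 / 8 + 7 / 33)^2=806400 / 121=6664.46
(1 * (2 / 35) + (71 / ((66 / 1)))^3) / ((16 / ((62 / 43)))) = 406158187 / 3461451840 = 0.12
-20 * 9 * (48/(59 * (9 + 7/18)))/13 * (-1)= 155520/129623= 1.20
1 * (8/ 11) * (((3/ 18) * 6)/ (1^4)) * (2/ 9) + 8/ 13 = 1000/ 1287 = 0.78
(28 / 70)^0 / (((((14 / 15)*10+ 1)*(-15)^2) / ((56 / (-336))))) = -1 / 13950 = -0.00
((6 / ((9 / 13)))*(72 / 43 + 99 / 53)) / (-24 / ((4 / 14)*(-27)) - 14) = -314847 / 111671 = -2.82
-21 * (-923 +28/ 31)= 600285/ 31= 19364.03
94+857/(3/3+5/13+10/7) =102051/256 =398.64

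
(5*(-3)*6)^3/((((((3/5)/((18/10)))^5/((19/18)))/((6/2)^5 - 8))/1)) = -43942297500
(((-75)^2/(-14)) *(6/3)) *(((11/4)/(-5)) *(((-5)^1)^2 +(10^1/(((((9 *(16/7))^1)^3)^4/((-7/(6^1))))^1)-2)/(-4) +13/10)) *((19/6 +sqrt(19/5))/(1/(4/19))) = 7030701166667886388383958753465 *sqrt(95)/14097440904067976359663632384 +35153505833339431941919793767325/4451823443389887271472726016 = 12757.37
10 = 10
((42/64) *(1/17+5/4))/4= 1869/8704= 0.21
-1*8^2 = -64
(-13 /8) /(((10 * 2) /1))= -13 /160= -0.08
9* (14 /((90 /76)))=532 /5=106.40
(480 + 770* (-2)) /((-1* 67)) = 1060 /67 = 15.82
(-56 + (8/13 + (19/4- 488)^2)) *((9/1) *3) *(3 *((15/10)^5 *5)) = 4779311603355/6656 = 718045613.48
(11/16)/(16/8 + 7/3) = 33/208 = 0.16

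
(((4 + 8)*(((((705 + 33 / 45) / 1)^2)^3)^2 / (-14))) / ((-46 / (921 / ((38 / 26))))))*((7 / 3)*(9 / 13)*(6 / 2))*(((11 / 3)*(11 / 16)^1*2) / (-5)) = -9196369971001090611479861702815472368194666608612864 / 10499842529296875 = -875857894567579595272053200000000000.00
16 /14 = 1.14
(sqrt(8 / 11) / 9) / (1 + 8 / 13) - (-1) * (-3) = -2.94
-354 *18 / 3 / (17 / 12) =-25488 / 17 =-1499.29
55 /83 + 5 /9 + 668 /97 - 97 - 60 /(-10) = -6006503 /72459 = -82.90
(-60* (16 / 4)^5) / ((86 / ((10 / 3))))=-102400 / 43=-2381.40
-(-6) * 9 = 54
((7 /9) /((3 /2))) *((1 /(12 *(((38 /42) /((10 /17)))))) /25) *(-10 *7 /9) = -686 /78489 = -0.01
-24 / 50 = -12 / 25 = -0.48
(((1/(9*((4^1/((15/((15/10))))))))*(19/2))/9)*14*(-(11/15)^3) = -177023/109350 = -1.62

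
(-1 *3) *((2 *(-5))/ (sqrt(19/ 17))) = 30 *sqrt(323)/ 19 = 28.38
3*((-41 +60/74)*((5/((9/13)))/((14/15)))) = -483275/518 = -932.96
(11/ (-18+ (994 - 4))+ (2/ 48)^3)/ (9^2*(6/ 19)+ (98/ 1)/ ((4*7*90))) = 134615/ 302790528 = 0.00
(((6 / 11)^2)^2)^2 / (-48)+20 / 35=857190580 / 1500512167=0.57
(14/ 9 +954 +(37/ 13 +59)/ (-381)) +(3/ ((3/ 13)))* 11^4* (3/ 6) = 2856550423/ 29718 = 96121.89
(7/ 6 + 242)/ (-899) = -1459/ 5394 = -0.27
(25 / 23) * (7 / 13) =175 / 299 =0.59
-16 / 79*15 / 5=-48 / 79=-0.61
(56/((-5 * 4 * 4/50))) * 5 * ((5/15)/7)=-25/3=-8.33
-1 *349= -349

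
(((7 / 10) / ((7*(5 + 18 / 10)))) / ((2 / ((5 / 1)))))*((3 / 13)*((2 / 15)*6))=0.01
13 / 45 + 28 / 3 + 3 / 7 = 10.05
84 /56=3 /2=1.50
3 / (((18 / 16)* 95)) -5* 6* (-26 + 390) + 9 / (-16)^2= -796718587 / 72960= -10919.94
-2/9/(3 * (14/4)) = -4/189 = -0.02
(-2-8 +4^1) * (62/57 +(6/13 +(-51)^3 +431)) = 195947744/247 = 793310.70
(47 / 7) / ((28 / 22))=517 / 98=5.28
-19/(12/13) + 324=303.42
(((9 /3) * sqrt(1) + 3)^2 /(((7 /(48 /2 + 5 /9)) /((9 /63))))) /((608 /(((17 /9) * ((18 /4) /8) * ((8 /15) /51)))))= 0.00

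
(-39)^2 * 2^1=3042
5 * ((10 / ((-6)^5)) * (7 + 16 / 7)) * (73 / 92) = -118625 / 2503872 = -0.05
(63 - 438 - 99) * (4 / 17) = -1896 / 17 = -111.53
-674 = -674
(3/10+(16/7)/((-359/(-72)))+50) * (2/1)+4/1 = 1325819/12565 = 105.52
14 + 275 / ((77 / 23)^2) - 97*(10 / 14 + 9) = -487121 / 539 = -903.75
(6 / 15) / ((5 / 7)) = 14 / 25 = 0.56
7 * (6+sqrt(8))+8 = 14 * sqrt(2)+50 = 69.80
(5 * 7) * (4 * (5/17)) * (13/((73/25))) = 227500/1241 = 183.32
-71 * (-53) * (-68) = -255884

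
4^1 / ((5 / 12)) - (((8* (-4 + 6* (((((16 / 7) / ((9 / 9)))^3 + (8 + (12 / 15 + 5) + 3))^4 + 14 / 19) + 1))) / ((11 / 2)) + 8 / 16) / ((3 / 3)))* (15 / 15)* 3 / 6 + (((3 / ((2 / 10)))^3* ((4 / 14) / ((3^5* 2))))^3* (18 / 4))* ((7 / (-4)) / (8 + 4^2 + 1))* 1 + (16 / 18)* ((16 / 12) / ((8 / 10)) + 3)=-3488788762014711808748671 / 1171595755128645000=-2977809.32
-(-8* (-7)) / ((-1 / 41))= 2296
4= 4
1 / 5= 0.20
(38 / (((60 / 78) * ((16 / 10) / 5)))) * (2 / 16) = 1235 / 64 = 19.30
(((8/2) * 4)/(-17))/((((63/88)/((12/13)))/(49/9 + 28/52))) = -563200/77571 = -7.26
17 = 17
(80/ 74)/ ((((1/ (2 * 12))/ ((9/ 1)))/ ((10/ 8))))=10800/ 37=291.89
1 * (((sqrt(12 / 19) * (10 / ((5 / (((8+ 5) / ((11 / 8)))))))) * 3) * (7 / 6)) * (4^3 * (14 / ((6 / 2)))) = 1304576 * sqrt(57) / 627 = 15708.66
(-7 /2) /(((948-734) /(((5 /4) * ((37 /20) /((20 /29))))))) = -7511 /136960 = -0.05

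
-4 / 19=-0.21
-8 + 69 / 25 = -131 / 25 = -5.24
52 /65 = 4 /5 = 0.80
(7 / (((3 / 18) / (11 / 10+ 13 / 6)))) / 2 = 68.60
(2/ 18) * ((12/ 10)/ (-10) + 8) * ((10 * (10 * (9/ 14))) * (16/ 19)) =6304/ 133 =47.40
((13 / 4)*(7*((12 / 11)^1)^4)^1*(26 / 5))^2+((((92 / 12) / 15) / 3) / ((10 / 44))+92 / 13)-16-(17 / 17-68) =52914623564304779 / 1880999180775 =28131.13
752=752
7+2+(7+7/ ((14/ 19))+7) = 65/ 2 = 32.50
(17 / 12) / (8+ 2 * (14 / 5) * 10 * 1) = 17 / 768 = 0.02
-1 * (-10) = 10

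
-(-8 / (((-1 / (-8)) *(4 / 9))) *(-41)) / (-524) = 1476 / 131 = 11.27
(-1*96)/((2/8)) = -384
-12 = -12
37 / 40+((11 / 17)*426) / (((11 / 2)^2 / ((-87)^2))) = 515909959 / 7480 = 68971.92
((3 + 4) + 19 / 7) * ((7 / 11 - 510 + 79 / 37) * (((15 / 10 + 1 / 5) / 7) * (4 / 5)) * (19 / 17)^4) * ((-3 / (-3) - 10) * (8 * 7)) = 15496547260032 / 20584025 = 752843.39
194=194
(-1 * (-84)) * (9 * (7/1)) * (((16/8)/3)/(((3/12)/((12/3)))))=56448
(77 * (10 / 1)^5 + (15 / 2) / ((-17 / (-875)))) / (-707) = -37401875 / 3434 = -10891.64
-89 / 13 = -6.85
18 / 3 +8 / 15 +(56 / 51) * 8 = 1302 / 85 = 15.32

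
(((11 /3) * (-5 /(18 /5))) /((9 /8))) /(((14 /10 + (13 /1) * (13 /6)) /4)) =-44000 /71847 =-0.61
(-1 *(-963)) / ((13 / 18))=17334 / 13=1333.38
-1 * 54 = -54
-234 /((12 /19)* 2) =-741 /4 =-185.25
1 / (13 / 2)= 0.15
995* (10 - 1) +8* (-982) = 1099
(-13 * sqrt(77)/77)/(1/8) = -104 * sqrt(77)/77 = -11.85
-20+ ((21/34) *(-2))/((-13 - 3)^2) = -87061/4352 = -20.00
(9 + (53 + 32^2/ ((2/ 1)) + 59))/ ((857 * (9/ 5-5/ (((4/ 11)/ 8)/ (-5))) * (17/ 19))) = 60135/ 40195871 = 0.00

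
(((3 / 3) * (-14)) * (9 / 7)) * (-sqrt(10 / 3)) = 6 * sqrt(30) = 32.86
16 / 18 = 8 / 9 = 0.89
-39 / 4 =-9.75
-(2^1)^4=-16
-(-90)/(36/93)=465/2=232.50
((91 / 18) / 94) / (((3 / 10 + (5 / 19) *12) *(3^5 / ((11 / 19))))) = 5005 / 135064746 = 0.00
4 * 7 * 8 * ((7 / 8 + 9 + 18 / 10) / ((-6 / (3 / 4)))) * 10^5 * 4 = -130760000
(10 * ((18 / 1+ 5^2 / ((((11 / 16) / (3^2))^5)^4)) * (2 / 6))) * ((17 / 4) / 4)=5205440969890514512480764141926983722772650255 / 2690999979730240036804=1934389078075108435708368.00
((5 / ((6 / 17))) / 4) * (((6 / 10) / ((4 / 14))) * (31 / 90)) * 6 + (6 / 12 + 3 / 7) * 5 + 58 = 78.01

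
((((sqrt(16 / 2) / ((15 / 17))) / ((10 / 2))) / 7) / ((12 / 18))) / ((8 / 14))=17 * sqrt(2) / 100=0.24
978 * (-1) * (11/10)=-5379/5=-1075.80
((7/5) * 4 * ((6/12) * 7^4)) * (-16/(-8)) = 67228/5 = 13445.60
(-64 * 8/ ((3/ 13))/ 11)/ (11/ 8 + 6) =-53248/ 1947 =-27.35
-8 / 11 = -0.73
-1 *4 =-4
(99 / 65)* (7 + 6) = 99 / 5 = 19.80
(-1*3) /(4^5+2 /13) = -13 /4438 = -0.00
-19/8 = -2.38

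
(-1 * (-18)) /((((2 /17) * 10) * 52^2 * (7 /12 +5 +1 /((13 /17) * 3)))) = 153 /162760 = 0.00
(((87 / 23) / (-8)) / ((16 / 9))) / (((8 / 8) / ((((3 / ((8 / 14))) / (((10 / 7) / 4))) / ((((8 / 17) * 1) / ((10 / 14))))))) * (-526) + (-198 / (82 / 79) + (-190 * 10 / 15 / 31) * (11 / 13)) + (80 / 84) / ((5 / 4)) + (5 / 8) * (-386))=0.00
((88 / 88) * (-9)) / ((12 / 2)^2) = -1 / 4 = -0.25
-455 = -455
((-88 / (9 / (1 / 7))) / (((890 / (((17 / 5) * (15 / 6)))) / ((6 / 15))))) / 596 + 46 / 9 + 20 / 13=200609191 / 30168775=6.65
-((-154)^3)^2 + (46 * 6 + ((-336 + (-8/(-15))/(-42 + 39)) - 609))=-600256454686433/45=-13339032326365.18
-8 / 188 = -2 / 47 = -0.04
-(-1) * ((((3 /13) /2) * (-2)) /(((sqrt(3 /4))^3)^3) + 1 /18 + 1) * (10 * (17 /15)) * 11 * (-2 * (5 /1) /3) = -35530 /81 + 1914880 * sqrt(3) /9477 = -88.67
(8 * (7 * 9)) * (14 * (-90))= -635040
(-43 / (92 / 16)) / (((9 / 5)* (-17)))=860 / 3519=0.24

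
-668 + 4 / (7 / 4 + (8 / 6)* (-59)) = -616612 / 923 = -668.05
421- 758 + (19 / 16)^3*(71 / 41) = -334.10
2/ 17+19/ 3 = 329/ 51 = 6.45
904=904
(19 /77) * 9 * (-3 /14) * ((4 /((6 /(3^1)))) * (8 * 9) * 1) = -36936 /539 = -68.53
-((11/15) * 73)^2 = -644809/225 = -2865.82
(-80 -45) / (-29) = 125 / 29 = 4.31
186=186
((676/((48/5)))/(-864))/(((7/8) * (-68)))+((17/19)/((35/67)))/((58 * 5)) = 61828771/8497742400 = 0.01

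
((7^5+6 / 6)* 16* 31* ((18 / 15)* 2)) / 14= 50020608 / 35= 1429160.23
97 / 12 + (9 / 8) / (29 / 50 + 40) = 49372 / 6087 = 8.11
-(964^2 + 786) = -930082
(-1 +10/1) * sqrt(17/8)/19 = 9 * sqrt(34)/76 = 0.69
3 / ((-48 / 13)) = -13 / 16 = -0.81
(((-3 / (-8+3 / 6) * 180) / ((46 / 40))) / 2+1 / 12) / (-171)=-8663 / 47196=-0.18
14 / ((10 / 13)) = 91 / 5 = 18.20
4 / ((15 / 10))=8 / 3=2.67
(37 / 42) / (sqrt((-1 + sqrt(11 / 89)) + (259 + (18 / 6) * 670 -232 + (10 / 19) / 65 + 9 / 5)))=0.02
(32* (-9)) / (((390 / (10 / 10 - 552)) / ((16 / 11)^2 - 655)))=-2089365552 / 7865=-265653.60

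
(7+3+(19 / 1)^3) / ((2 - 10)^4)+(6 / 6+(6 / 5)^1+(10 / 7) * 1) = 760607 / 143360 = 5.31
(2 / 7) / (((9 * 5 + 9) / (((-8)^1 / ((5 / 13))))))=-104 / 945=-0.11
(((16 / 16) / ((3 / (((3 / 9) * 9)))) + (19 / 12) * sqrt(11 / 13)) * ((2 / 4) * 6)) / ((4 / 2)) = 3 / 2 + 19 * sqrt(143) / 104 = 3.68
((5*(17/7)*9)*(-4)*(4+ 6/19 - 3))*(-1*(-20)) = -1530000/133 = -11503.76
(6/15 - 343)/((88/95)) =-32547/88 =-369.85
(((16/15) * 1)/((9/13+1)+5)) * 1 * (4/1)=832/1305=0.64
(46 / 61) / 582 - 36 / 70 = -318713 / 621285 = -0.51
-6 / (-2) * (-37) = -111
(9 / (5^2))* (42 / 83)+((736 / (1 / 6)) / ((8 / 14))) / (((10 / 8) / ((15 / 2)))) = 96213978 / 2075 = 46368.18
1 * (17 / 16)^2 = 289 / 256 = 1.13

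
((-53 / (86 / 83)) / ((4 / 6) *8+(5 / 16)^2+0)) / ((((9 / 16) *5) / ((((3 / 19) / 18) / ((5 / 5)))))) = -0.03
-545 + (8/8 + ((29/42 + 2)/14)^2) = -188071967/345744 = -543.96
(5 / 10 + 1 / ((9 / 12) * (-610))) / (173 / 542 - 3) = -246881 / 1329495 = -0.19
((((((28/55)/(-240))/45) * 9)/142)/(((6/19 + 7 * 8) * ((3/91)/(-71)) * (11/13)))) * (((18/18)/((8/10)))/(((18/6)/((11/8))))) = 157339/2033856000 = 0.00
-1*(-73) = 73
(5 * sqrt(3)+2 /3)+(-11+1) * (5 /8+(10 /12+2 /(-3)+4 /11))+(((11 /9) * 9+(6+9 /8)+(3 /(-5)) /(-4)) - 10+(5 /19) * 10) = 169 /8360+5 * sqrt(3) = 8.68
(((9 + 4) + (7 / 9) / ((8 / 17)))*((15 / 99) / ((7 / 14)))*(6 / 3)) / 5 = 1055 / 594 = 1.78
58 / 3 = 19.33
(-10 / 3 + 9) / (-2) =-17 / 6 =-2.83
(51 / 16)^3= 132651 / 4096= 32.39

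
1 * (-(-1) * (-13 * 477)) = -6201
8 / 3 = 2.67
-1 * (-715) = 715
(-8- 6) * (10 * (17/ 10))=-238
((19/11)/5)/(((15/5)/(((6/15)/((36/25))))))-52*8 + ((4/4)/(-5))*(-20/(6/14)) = -241541/594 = -406.63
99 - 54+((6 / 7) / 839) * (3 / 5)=1321443 / 29365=45.00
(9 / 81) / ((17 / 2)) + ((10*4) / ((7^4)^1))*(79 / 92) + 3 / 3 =8680435 / 8449119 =1.03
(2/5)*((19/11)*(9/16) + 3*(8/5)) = 5079/2200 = 2.31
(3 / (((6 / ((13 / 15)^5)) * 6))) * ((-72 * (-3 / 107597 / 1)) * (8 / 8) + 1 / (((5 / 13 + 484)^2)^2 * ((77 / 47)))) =198152672209808379381487 / 2422518611303971630804612500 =0.00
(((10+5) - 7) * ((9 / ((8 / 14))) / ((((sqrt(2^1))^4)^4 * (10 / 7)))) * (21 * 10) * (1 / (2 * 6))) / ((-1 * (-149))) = 0.04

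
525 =525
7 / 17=0.41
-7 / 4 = -1.75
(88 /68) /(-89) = -22 /1513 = -0.01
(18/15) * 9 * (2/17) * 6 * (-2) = -1296/85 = -15.25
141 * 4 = 564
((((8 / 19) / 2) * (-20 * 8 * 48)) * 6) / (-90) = 2048 / 19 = 107.79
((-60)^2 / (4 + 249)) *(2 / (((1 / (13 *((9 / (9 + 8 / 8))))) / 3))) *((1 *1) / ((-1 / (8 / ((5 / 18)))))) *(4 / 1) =-29113344 / 253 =-115072.51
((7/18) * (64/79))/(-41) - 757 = -22067531/29151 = -757.01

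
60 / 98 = 30 / 49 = 0.61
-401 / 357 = -1.12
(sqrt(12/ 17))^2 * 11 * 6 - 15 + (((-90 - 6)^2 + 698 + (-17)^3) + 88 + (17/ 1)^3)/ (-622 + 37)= 48037/ 3315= 14.49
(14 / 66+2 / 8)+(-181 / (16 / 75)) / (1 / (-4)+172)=-33839 / 7557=-4.48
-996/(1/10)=-9960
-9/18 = -0.50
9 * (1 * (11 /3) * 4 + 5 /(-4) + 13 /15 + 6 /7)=19077 /140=136.26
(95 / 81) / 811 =95 / 65691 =0.00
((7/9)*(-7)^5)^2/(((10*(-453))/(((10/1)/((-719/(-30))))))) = -138412872010/8794089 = -15739.31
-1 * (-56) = 56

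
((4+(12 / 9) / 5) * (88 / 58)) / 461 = 2816 / 200535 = 0.01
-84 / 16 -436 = -1765 / 4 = -441.25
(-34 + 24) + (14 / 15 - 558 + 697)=1949 / 15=129.93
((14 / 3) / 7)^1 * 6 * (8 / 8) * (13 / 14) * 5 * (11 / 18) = 715 / 63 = 11.35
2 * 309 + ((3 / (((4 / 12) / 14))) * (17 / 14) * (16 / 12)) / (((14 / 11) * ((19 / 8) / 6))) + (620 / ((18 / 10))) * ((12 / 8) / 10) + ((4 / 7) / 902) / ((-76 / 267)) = 386745229 / 359898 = 1074.60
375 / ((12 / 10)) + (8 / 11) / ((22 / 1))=75633 / 242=312.53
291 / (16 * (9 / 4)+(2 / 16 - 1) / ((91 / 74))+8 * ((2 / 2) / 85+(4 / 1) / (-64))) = 1286220 / 154181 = 8.34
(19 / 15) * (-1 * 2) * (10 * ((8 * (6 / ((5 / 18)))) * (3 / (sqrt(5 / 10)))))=-65664 * sqrt(2) / 5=-18572.58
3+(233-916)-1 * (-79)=-601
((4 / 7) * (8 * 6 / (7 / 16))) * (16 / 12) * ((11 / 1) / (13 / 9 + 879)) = 101376 / 97069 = 1.04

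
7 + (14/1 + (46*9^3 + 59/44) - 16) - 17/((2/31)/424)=-3440081/44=-78183.66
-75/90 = -5/6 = -0.83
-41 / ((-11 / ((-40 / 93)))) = -1640 / 1023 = -1.60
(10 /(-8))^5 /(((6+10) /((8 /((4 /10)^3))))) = -390625 /16384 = -23.84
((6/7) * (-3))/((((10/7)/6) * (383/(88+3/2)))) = -4833/1915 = -2.52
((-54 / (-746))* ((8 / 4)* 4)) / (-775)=-216 / 289075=-0.00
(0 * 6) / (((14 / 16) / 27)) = 0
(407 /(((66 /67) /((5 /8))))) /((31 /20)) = 61975 /372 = 166.60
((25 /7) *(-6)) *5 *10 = -1071.43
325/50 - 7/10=5.80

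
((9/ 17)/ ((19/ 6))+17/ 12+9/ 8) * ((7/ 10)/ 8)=146993/ 620160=0.24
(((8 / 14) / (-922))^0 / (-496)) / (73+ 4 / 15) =-15 / 545104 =-0.00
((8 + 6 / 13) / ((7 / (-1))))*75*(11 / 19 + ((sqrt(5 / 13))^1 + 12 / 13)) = -192.40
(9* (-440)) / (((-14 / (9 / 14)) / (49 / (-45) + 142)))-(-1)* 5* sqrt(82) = 5* sqrt(82) + 1255518 / 49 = 25668.09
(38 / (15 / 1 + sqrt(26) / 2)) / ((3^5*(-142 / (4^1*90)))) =-400 / 14697 + 40*sqrt(26) / 44091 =-0.02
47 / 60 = 0.78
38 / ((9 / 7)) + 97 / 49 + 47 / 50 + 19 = 1135027 / 22050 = 51.48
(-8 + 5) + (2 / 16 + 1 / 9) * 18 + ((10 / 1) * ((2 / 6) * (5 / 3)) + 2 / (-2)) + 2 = 281 / 36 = 7.81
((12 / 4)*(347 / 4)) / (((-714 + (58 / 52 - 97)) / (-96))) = 216528 / 7019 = 30.85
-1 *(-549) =549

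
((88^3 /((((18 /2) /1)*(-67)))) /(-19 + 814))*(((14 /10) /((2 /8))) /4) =-4770304 /2396925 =-1.99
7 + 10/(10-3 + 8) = 23/3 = 7.67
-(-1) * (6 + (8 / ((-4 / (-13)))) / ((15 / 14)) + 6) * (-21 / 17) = -224 / 5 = -44.80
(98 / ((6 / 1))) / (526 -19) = 49 / 1521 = 0.03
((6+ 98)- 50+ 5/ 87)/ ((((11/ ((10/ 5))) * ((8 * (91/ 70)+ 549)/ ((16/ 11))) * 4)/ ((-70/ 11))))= -13168400/ 323884209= -0.04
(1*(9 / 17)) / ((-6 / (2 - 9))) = 21 / 34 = 0.62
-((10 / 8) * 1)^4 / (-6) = 625 / 1536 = 0.41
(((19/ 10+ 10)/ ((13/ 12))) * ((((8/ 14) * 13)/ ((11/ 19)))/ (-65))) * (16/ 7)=-124032/ 25025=-4.96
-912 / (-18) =152 / 3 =50.67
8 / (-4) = -2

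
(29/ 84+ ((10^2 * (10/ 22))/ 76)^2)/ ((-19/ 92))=-59322727/ 17428719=-3.40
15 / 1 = 15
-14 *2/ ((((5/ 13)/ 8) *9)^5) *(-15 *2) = 681325625344/ 12301875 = 55383.88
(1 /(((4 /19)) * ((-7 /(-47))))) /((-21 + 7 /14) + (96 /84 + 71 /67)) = -59831 /34326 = -1.74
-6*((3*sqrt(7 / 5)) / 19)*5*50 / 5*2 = -360*sqrt(35) / 19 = -112.09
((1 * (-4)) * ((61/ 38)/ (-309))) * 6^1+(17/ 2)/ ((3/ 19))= 633575/ 11742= 53.96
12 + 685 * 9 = 6177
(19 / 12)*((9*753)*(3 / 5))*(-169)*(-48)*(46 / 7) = 12012042744 / 35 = 343201221.26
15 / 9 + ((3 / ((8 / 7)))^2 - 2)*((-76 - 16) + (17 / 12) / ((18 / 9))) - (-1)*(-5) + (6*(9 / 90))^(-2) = -2059909 / 4608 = -447.03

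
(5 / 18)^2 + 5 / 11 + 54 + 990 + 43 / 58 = 108035245 / 103356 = 1045.27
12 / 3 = 4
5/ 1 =5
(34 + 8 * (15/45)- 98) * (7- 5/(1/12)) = 9752/3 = 3250.67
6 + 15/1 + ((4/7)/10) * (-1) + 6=943/35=26.94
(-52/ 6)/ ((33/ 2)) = -52/ 99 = -0.53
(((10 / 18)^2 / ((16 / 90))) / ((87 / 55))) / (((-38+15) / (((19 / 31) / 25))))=-5225 / 4466232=-0.00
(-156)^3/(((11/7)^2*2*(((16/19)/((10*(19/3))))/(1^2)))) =-6995291940/121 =-57812330.08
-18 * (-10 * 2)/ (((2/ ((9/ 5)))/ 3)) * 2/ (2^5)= 60.75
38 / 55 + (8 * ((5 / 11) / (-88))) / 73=30489 / 44165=0.69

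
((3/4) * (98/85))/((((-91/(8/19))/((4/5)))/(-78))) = 2016/8075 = 0.25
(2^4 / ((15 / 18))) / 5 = 96 / 25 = 3.84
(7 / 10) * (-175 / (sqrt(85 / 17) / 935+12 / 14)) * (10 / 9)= -158.35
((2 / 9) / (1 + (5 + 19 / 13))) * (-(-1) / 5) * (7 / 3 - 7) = -364 / 13095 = -0.03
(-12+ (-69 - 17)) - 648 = -746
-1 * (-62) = 62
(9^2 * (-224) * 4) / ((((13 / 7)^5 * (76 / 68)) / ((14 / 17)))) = -17076987648 / 7054567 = -2420.70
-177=-177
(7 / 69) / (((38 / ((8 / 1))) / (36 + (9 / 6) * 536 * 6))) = 45360 / 437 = 103.80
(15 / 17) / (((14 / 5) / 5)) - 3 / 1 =-339 / 238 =-1.42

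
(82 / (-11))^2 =6724 / 121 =55.57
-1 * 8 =-8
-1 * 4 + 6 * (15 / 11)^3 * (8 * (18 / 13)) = 2846788 / 17303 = 164.53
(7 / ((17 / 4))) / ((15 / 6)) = 56 / 85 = 0.66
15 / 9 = 5 / 3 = 1.67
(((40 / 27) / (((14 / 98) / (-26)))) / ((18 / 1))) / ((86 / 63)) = -12740 / 1161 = -10.97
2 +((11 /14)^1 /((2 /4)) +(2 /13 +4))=703 /91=7.73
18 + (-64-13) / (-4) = 149 / 4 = 37.25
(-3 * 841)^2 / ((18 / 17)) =12023777 / 2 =6011888.50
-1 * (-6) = 6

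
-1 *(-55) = 55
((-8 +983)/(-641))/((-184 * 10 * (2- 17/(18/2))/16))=1755/14743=0.12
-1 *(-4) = 4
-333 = -333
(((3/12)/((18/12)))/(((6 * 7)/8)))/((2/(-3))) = -1/21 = -0.05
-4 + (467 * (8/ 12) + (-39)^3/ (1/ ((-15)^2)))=-40039403/ 3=-13346467.67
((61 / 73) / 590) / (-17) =-61 / 732190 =-0.00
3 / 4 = 0.75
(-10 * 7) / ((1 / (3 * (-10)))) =2100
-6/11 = -0.55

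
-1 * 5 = -5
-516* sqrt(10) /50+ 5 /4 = 5 /4 -258* sqrt(10) /25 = -31.38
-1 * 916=-916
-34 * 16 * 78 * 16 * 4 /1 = -2715648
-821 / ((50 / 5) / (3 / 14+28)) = -64859 / 28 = -2316.39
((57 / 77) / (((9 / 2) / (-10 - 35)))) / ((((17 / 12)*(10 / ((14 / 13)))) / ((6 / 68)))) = -2052 / 41327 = -0.05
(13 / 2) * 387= 5031 / 2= 2515.50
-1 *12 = -12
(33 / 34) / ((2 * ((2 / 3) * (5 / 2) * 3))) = 33 / 340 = 0.10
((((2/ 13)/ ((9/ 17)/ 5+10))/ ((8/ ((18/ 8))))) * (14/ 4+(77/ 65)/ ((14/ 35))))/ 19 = 16065/ 11032996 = 0.00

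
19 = 19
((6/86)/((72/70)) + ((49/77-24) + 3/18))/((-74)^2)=-131281/31081776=-0.00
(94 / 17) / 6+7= 404 / 51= 7.92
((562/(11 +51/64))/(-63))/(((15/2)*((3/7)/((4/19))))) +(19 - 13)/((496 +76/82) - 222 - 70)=-494216369/24406654725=-0.02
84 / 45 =28 / 15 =1.87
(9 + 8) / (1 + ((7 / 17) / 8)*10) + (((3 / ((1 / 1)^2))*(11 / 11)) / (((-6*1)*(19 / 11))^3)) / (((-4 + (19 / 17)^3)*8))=5311605862271 / 473260464576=11.22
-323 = -323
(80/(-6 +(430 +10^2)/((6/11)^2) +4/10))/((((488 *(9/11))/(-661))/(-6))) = 4362600/9749081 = 0.45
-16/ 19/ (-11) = 16/ 209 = 0.08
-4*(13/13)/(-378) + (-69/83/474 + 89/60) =36983909/24785460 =1.49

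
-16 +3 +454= 441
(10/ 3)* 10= 33.33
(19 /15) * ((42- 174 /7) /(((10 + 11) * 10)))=76 /735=0.10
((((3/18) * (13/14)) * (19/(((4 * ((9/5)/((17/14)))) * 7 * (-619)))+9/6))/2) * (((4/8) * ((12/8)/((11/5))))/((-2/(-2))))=212818645/5380962048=0.04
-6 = -6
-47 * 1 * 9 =-423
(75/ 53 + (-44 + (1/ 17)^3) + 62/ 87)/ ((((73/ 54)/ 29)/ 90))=-1536672121560/ 19008397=-80841.75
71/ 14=5.07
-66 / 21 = -22 / 7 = -3.14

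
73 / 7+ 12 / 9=247 / 21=11.76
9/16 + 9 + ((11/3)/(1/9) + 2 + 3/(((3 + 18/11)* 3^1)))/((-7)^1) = 25885/5712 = 4.53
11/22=1/2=0.50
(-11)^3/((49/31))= -41261/49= -842.06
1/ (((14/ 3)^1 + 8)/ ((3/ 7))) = 9/ 266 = 0.03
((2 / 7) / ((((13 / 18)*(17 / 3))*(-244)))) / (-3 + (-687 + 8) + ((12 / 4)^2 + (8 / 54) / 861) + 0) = 89667 / 210913305187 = 0.00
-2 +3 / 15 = -9 / 5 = -1.80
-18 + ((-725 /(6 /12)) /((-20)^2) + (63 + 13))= 435 /8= 54.38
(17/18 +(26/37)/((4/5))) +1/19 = 11866/6327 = 1.88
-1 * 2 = -2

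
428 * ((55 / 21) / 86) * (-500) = -5885000 / 903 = -6517.17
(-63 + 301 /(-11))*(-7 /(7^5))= 142 /3773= 0.04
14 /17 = 0.82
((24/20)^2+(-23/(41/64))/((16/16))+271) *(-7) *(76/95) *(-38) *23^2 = 136465000056/5125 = 26627317.08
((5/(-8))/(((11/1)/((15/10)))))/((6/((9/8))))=-45/2816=-0.02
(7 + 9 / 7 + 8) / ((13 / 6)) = 684 / 91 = 7.52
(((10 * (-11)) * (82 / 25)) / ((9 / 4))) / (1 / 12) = -28864 / 15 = -1924.27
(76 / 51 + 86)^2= 19909444 / 2601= 7654.53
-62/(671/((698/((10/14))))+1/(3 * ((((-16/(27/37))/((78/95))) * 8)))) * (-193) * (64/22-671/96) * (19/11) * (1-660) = 81125391.66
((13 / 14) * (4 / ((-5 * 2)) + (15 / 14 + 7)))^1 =6981 / 980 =7.12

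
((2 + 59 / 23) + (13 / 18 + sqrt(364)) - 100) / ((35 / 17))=-666587 / 14490 + 34 * sqrt(91) / 35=-36.74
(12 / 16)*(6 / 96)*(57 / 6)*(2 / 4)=57 / 256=0.22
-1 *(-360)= 360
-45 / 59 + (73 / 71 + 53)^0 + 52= 3082 / 59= 52.24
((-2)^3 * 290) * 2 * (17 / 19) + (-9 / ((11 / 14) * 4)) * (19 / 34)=-59024983 / 14212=-4153.18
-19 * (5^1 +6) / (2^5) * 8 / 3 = -209 / 12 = -17.42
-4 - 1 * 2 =-6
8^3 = 512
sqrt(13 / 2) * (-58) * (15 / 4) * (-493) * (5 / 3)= 357425 * sqrt(26) / 4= 455629.26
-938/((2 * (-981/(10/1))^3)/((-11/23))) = -5159000/21713751243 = -0.00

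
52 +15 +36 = 103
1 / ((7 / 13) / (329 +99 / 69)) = 98800 / 161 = 613.66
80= 80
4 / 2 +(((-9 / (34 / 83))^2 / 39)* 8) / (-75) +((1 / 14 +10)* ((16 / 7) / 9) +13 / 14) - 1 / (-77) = 1269433657 / 303753450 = 4.18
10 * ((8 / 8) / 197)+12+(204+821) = 1037.05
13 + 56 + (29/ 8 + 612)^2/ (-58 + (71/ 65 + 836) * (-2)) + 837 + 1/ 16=4952369271/ 7205888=687.27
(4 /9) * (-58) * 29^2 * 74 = -14438288 /9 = -1604254.22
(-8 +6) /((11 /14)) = -28 /11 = -2.55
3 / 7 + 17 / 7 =20 / 7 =2.86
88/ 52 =22/ 13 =1.69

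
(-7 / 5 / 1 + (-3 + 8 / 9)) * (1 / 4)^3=-79 / 1440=-0.05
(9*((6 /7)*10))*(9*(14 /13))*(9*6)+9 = 524997 /13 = 40384.38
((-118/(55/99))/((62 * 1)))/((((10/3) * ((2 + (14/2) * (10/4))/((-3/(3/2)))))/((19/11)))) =20178/110825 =0.18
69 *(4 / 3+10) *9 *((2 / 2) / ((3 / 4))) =9384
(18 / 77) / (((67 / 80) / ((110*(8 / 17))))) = 115200 / 7973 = 14.45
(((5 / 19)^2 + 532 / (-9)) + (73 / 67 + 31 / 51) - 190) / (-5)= 915325643 / 18503055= 49.47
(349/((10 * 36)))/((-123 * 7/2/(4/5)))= -349/193725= -0.00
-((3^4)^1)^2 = -6561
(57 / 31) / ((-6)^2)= 0.05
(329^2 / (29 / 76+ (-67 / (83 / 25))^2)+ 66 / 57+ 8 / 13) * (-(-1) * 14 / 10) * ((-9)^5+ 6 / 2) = -149338967956228988 / 6758530565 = -22096366.44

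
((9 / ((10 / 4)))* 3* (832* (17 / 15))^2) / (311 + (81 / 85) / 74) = 1509998051328 / 48906775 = 30875.03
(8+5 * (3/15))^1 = 9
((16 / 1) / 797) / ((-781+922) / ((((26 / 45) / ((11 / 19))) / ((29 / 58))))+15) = 15808 / 67438155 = 0.00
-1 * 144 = -144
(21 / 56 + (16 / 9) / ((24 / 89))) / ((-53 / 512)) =-96320 / 1431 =-67.31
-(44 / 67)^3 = -85184 / 300763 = -0.28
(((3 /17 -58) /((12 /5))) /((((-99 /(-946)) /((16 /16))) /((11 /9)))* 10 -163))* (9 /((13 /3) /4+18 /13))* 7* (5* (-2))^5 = -247273650000 /651899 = -379312.82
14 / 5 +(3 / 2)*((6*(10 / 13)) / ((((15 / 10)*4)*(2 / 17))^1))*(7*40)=178682 / 65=2748.95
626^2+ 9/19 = 7445653/19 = 391876.47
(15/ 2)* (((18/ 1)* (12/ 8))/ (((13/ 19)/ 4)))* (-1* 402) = -6186780/ 13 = -475906.15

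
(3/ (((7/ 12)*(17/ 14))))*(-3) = -216/ 17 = -12.71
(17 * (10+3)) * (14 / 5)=3094 / 5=618.80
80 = 80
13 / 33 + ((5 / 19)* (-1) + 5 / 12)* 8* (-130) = -99853 / 627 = -159.26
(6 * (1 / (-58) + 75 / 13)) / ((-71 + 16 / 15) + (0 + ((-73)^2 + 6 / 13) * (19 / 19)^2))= 0.01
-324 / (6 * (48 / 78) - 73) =4212 / 901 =4.67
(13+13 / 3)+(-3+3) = 52 / 3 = 17.33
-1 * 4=-4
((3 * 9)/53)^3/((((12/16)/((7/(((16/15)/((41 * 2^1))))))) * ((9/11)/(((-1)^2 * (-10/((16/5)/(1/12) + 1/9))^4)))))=707804678109375000/1342832549198073917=0.53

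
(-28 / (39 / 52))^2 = 12544 / 9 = 1393.78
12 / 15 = 4 / 5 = 0.80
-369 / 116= -3.18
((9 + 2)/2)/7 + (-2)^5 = -437/14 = -31.21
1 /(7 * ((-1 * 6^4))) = -1 /9072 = -0.00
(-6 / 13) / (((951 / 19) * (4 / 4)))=-38 / 4121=-0.01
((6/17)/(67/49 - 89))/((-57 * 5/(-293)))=-14357/3467405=-0.00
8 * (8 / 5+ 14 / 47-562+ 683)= 983.18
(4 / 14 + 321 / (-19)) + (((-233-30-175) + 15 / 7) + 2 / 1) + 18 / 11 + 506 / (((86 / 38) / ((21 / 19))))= -12689596 / 62909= -201.71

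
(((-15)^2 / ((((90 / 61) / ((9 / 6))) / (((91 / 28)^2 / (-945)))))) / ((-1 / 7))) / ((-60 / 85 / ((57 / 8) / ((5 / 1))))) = -3329807 / 92160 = -36.13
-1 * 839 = -839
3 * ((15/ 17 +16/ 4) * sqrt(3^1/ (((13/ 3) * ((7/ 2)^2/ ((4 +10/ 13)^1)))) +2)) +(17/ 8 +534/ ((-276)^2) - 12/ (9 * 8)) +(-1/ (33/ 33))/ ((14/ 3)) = 38905/ 22218 +249 * sqrt(18794)/ 1547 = 23.82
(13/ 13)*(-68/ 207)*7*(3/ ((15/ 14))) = -6664/ 1035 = -6.44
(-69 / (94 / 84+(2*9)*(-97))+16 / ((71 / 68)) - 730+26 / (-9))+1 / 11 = -369565045583 / 515120265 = -717.43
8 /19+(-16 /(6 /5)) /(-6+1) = 176 /57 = 3.09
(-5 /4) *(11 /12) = -55 /48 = -1.15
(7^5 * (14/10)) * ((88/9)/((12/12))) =10353112/45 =230069.16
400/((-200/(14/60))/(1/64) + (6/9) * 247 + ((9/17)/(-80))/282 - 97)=-1073856000/147090019423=-0.01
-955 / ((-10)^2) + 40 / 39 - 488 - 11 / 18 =-1163297 / 2340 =-497.14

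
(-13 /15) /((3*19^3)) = -13 /308655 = -0.00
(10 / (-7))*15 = -150 / 7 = -21.43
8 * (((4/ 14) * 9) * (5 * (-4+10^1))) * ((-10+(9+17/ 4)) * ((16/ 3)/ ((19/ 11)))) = 823680/ 133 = 6193.08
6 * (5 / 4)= 15 / 2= 7.50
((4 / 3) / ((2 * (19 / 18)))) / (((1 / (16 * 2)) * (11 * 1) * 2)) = 192 / 209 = 0.92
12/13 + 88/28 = 370/91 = 4.07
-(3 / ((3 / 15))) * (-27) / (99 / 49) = 2205 / 11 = 200.45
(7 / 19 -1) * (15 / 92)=-45 / 437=-0.10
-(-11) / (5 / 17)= 187 / 5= 37.40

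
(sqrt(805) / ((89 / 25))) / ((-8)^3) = -25* sqrt(805) / 45568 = -0.02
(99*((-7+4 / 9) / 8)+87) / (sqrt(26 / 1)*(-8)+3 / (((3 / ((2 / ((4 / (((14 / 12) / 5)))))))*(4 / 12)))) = -18800*sqrt(26) / 665551-1645 / 1331102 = -0.15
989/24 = 41.21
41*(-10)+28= -382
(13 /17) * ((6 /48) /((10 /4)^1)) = 13 /340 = 0.04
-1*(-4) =4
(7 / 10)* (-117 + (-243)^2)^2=2431086436.80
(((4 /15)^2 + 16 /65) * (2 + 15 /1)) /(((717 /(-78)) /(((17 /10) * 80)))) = -4291072 /53775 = -79.80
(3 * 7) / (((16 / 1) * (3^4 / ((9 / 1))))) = 7 / 48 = 0.15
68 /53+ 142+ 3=7753 /53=146.28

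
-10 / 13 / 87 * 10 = -100 / 1131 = -0.09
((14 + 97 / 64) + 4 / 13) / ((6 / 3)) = 13165 / 1664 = 7.91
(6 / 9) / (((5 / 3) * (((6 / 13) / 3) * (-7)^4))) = 13 / 12005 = 0.00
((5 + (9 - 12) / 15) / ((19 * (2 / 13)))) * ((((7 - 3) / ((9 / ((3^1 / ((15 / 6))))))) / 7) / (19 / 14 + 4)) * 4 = 3328 / 35625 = 0.09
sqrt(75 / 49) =5 * sqrt(3) / 7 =1.24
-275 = -275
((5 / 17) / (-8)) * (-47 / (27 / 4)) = 235 / 918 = 0.26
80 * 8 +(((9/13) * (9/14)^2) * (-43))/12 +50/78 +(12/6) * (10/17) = 333078701/519792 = 640.79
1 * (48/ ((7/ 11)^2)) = 5808/ 49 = 118.53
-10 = -10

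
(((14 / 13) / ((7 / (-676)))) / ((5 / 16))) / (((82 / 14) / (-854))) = 9947392 / 205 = 48523.86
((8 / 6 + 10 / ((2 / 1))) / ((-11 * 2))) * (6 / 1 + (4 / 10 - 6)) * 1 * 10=-38 / 33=-1.15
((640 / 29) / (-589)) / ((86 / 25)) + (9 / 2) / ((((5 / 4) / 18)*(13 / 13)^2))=237932492 / 3672415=64.79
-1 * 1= -1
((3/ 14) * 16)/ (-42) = -4/ 49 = -0.08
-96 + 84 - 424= -436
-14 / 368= -7 / 184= -0.04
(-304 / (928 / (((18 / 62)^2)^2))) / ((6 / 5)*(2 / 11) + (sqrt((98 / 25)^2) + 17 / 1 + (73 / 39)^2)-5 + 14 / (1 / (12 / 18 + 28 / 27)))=-156425229675 / 2923369987084342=-0.00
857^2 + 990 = 735439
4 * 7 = 28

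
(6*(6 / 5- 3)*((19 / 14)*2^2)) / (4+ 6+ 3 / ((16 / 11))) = -32832 / 6755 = -4.86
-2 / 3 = -0.67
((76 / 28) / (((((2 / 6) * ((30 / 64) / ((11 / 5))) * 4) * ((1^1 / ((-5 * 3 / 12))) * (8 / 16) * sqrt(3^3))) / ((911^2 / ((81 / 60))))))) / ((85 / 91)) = -36078325712 * sqrt(3) / 20655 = -3025393.04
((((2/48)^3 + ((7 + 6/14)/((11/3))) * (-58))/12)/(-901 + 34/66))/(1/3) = 125079475/3834077184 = 0.03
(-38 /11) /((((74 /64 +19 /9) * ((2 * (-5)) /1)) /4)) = 21888 /51755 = 0.42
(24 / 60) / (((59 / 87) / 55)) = 1914 / 59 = 32.44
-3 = -3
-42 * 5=-210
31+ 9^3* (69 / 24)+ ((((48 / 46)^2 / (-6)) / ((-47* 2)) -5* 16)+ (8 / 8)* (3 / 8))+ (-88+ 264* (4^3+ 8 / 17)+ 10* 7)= 32206663259 / 1690684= 19049.49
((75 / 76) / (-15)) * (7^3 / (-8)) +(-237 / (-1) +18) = 156755 / 608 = 257.82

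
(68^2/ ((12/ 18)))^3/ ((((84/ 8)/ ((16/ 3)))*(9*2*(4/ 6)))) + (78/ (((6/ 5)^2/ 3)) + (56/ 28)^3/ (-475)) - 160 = 93924108509313/ 6650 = 14123926091.63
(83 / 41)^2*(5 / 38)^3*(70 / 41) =30139375 / 1890916556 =0.02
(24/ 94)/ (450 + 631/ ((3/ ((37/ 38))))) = 1368/ 3508409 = 0.00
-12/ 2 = -6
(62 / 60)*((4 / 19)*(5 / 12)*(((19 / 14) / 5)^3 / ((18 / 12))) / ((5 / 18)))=11191 / 2572500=0.00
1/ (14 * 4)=1/ 56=0.02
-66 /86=-33 /43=-0.77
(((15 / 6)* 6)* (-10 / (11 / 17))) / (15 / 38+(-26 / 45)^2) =-196222500 / 616693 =-318.19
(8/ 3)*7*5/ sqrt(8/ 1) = 33.00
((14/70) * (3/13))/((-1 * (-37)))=3/2405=0.00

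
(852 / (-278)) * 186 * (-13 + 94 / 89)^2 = -89534223684 / 1101019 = -81319.42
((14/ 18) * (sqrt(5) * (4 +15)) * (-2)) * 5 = -1330 * sqrt(5)/ 9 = -330.44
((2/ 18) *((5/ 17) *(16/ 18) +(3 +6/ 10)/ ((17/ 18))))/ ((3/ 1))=3116/ 20655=0.15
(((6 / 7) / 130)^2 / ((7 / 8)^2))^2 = 331776 / 102905300850625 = 0.00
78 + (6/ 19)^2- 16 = 22418/ 361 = 62.10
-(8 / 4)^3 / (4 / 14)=-28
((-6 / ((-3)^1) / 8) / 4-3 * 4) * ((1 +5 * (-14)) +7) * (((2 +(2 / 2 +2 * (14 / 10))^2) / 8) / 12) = 811177 / 6400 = 126.75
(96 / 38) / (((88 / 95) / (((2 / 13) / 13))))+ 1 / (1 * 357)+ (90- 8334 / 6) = -862074958 / 663663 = -1298.96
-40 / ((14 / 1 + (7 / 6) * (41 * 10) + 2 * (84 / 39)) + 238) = -1560 / 28651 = -0.05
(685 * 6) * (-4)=-16440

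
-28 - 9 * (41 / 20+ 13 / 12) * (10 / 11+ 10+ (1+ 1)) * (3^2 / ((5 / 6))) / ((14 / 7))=-548294 / 275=-1993.80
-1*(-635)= 635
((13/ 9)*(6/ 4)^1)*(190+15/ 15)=2483/ 6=413.83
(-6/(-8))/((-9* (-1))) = 1/12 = 0.08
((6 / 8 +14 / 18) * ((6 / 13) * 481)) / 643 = 2035 / 3858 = 0.53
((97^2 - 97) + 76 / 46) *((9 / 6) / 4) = 321321 / 92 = 3492.62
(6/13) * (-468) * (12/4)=-648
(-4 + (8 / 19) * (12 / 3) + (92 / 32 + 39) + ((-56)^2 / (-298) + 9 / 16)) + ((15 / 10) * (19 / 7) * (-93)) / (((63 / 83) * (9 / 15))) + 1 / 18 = -801.76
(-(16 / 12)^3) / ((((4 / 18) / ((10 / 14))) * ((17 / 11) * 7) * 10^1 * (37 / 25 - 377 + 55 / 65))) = 57200 / 304300731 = 0.00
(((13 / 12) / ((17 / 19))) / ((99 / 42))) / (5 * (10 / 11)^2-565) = -2717 / 2966670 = -0.00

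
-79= -79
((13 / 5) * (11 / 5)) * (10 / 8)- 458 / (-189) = 36187 / 3780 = 9.57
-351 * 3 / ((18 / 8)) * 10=-4680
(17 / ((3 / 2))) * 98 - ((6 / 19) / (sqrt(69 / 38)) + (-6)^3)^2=-59710004 / 1311 + 864 * sqrt(2622) / 437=-45444.15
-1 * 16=-16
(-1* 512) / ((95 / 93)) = -47616 / 95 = -501.22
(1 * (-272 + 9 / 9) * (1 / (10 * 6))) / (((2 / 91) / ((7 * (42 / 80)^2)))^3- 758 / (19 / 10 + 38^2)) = 28954785986974390070619 / 3360717768656610290800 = 8.62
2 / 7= 0.29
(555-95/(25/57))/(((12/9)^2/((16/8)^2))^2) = 34263/20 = 1713.15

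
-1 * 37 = -37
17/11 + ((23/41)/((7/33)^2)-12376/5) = -271948874/110495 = -2461.19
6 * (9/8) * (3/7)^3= 729/1372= 0.53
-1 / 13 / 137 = -1 / 1781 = -0.00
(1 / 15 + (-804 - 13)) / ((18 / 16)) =-98032 / 135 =-726.16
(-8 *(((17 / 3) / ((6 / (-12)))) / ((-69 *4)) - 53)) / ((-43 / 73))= -6402100 / 8901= -719.26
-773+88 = -685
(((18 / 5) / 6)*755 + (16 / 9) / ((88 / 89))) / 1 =45025 / 99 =454.80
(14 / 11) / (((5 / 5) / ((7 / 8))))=49 / 44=1.11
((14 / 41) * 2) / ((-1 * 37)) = -0.02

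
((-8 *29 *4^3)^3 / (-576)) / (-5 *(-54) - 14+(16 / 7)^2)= 4894969856 / 225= 21755421.58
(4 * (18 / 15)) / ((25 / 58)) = 1392 / 125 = 11.14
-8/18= -4/9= -0.44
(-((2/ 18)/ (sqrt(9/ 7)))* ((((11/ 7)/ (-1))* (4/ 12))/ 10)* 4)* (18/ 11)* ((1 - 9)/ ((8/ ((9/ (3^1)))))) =-4* sqrt(7)/ 105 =-0.10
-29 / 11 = -2.64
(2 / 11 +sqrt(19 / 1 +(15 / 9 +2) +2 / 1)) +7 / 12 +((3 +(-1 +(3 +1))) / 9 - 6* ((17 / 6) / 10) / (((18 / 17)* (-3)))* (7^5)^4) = sqrt(222) / 3 +63414903640027139921 / 1485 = 42703638814833095.82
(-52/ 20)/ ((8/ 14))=-4.55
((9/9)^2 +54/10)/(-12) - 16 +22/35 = -334/21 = -15.90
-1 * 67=-67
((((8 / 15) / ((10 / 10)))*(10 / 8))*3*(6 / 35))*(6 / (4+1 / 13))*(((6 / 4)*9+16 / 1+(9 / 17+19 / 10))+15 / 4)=405522 / 22525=18.00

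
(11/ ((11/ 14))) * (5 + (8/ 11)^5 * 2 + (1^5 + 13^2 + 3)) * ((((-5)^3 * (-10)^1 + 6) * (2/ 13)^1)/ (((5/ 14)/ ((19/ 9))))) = 89594879798144/ 31404945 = 2852890.84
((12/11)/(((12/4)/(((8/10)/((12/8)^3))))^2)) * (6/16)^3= 8/22275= 0.00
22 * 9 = 198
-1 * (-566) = 566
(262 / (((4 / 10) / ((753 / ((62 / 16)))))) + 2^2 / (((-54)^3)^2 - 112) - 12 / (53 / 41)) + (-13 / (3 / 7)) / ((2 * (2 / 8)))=3886755424271110537 / 30553529306484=127211.34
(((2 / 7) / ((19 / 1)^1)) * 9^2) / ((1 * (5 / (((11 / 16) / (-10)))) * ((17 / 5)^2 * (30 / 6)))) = -891 / 3074960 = -0.00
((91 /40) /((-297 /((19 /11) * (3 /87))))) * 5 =-1729 /757944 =-0.00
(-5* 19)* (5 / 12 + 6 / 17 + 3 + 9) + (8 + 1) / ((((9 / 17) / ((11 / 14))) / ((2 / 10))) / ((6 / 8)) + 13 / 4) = -1431754397 / 1181364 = -1211.95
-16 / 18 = -8 / 9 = -0.89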